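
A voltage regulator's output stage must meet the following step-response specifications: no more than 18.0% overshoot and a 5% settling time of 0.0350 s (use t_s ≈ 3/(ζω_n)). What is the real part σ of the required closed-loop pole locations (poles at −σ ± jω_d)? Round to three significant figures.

σ ≈ 85.7

The settling-time spec alone fixes σ = ζω_n = 3/t_s = 3/0.0350 = 85.7.
(Overshoot then fixes ζ = 0.479 and hence ω_d = σ·√(1−ζ²)/ζ = 157 rad/s.)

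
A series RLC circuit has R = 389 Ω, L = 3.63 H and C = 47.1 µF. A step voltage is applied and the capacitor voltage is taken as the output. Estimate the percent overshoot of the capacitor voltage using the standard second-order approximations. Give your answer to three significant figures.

For a series RLC circuit (capacitor voltage as output), ω_n = 1/√(LC) = 1/√(3.63 H · 47.1 µF) = 76.5 rad/s.
ζ = (R/2)·√(C/L) = (389/2)·√(47.1 µF/3.63 H) = 0.701.
Overshoot: exp(−π·0.701/√(1−0.701²)) = 0.0457, i.e. 4.57%.

%OS ≈ 4.57%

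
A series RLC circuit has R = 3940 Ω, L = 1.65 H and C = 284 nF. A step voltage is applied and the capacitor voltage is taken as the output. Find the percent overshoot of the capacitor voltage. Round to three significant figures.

%OS ≈ 1.16%

For a series RLC circuit (capacitor voltage as output), ω_n = 1/√(LC) = 1/√(1.65 H · 284 nF) = 1460 rad/s.
ζ = (R/2)·√(C/L) = (3940/2)·√(284 nF/1.65 H) = 0.817.
Overshoot: exp(−π·0.817/√(1−0.817²)) = 0.0116, i.e. 1.16%.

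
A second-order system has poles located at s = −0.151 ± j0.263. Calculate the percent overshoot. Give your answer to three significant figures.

|pole| = ω_n = √(0.151² + 0.263²) = 0.303 rad/s; ζ = cos θ = σ/ω_n = 0.498.
%OS = 100 e^{−πζ/√(1−ζ²)} with ζ = 0.498 gives 16.5%.

%OS ≈ 16.5%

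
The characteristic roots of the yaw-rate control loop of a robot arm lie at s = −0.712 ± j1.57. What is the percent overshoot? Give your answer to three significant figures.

With σ = 0.712, ω_d = 1.57: ω_n = √(σ²+ω_d²) = 1.72 rad/s, ζ = σ/ω_n = 0.413.
%OS = 100 e^{−πζ/√(1−ζ²)} with ζ = 0.413 gives 24.1%.

%OS ≈ 24.1%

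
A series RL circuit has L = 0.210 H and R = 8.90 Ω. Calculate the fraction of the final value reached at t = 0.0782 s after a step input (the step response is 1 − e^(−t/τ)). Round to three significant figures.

τ = L/R = 0.210/8.90 = 0.0236 s.
y(t)/y_∞ = 1 − e^(−t/τ) = 1 − e^(−0.0782/0.0236) = 1 − e^(−3.31) = 0.964.

y/y_∞ ≈ 0.964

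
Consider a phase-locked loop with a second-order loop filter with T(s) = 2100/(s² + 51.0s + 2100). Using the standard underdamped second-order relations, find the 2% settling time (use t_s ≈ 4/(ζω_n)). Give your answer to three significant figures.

ω_n = √2100 = 45.8 rad/s; ζ = 51.0/(2·45.8) = 0.556.
t_s ≈ 4/(ζω_n) = 4/(0.556·45.8) = 0.157 s.

t_s ≈ 0.157 s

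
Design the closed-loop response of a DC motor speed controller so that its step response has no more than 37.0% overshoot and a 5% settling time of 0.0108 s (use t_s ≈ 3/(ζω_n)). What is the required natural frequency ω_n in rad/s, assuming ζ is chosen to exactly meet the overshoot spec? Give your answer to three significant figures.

ω_n ≈ 921 rad/s

ζ = −ln(OS)/√(π² + (ln OS)²). With OS = 0.370, ln OS = −0.9943 and ζ = 0.9943/3.295 = 0.302.
Then ω_n = 3/(ζ t_s) = 3/(0.302 × 0.0108) = 921 rad/s.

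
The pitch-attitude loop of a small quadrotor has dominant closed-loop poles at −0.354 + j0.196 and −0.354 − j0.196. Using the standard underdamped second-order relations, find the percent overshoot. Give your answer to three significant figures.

%OS ≈ 0.343%

With σ = 0.354, ω_d = 0.196: ω_n = √(σ²+ω_d²) = 0.405 rad/s, ζ = σ/ω_n = 0.875.
Overshoot: exp(−π·0.875/√(1−0.875²)) = 0.00343, i.e. 0.343%.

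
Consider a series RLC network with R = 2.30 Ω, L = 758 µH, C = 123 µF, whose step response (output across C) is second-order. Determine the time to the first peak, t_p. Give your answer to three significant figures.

t_p ≈ 0.00108 s

For a series RLC circuit (capacitor voltage as output), ω_n = 1/√(LC) = 1/√(758 µH · 123 µF) = 3280 rad/s.
ζ = (R/2)·√(C/L) = (2.30/2)·√(123 µF/758 µH) = 0.463.
The damped frequency ω_d = ω_n√(1−ζ²) = 2900 rad/s. t_p = π/ω_d = 0.00108 s.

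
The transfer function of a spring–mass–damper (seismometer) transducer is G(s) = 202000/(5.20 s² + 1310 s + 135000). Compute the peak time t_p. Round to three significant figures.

t_p ≈ 0.0313 s

Dividing through by 5.20: denominator becomes s² + 251.9 s + 25960.
So ω_n = √25960 = 161 rad/s and ζ = 251.9/(2·161) = 0.782.
ω_d = 161·√(1 − 0.782²) = 100 rad/s. t_p = π/ω_d = 0.0313 s.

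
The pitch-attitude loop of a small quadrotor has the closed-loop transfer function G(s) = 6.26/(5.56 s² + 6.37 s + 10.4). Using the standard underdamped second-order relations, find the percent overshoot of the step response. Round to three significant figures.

%OS ≈ 23.5%

Dividing through by 5.56: denominator becomes s² + 1.146 s + 1.871.
So ω_n = √1.871 = 1.37 rad/s and ζ = 1.146/(2·1.37) = 0.419.
%OS = 100 e^{−πζ/√(1−ζ²)} with ζ = 0.419 gives 23.5%.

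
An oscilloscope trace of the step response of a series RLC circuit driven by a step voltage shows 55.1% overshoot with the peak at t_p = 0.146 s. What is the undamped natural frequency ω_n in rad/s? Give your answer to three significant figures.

ω_n ≈ 21.9 rad/s

ζ from %OS: ζ = |ln 0.551|/√(π²+ln²0.551) = 0.186.
t_p = π/ω_d ⇒ ω_d = 21.5 rad/s; then ω_n = ω_d/√(1−ζ²) = 21.9 rad/s.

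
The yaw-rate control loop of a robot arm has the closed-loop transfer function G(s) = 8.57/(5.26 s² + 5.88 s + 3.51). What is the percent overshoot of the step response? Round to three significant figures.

%OS ≈ 5.25%

Dividing through by 5.26: denominator becomes s² + 1.118 s + 0.6673.
So ω_n = √0.6673 = 0.817 rad/s and ζ = 1.118/(2·0.817) = 0.684.
Overshoot: exp(−π·0.684/√(1−0.684²)) = 0.0525, i.e. 5.25%.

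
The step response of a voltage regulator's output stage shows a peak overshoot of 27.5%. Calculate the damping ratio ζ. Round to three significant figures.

ζ ≈ 0.380

ζ = −ln(OS)/√(π² + (ln OS)²). With OS = 0.275, ln OS = −1.291 and ζ = 1.291/3.397 = 0.380.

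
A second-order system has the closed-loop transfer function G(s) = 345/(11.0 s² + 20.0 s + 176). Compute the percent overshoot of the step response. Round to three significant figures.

%OS ≈ 48.0%

Dividing through by 11.0: denominator becomes s² + 1.818 s + 16.00.
So ω_n = √16.00 = 4.00 rad/s and ζ = 1.818/(2·4.00) = 0.227.
%OS = 100 e^{−πζ/√(1−ζ²)} with ζ = 0.227 gives 48.0%.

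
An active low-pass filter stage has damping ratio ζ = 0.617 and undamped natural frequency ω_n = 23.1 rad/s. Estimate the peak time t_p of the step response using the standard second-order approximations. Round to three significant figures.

The damped frequency is ω_d = ω_n√(1−ζ²) = 23.1·√(1−0.381) = 18.2 rad/s.
Peak time t_p = π/ω_d = π/18.2 = 0.173 s.

t_p ≈ 0.173 s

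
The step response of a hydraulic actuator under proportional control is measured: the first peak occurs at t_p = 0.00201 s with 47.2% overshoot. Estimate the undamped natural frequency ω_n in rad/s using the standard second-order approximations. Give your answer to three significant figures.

ω_n ≈ 1610 rad/s

From the overshoot, ζ = −ln(OS)/√(π²+ln²(OS)) = 0.232.
From t_p = π/ω_d, ω_d = π/0.00201 = 1560 rad/s, so ω_n = ω_d/√(1−ζ²) = 1610 rad/s.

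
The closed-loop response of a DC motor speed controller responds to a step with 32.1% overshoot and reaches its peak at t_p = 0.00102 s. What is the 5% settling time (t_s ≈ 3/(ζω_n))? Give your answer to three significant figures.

t_s ≈ 0.00269 s

From the overshoot, ζ = −ln(OS)/√(π²+ln²(OS)) = 0.340.
t_p = π/ω_d ⇒ ω_d = 3080 rad/s; then ω_n = ω_d/√(1−ζ²) = 3280 rad/s.
t_s ≈ 3/(ζω_n) = 3/(0.340·3280) = 0.00269 s.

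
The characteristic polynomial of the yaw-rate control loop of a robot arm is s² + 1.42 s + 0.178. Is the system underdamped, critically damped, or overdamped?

a² − 4b = 1.3 > 0 (two distinct real roots); the system is overdamped.

overdamped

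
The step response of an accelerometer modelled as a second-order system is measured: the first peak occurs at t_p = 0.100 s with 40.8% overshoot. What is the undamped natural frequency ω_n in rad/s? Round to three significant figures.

The overshoot fixes ζ = −ln(OS)/√(π²+ln²(OS)) = 0.274.
t_p = π/ω_d ⇒ ω_d = 31.4 rad/s; then ω_n = ω_d/√(1−ζ²) = 32.7 rad/s.

ω_n ≈ 32.7 rad/s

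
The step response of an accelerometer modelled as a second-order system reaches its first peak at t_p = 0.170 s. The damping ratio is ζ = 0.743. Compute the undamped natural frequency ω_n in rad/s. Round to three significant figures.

Peak time t_p = π/ω_d, so ω_d = π/t_p = π/0.170 = 18.5 rad/s.
ω_n = ω_d/√(1−ζ²) = 18.5/√0.448 = 27.6 rad/s.

ω_n ≈ 27.6 rad/s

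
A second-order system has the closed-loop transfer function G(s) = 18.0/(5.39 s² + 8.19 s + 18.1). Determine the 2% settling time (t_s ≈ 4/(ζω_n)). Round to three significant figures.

t_s ≈ 5.26 s

Dividing through by 5.39: denominator becomes s² + 1.519 s + 3.358.
So ω_n = √3.358 = 1.83 rad/s and ζ = 1.519/(2·1.83) = 0.415.
t_s ≈ 4/(ζω_n) = 5.26 s.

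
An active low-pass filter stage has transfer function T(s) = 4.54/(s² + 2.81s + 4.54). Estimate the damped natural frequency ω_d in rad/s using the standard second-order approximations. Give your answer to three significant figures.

ω_d ≈ 1.60 rad/s

Matching coefficients with s² + 2ζω_n s + ω_n² gives ω_n² = 4.54 ⇒ ω_n = 2.13 rad/s, and ζ = 2.81/(2ω_n) = 0.659.
ω_d = 2.13·√(1 − 0.659²) = 1.60 rad/s.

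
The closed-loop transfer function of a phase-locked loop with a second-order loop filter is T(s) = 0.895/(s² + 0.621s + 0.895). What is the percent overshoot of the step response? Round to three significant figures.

%OS ≈ 33.6%

Comparing the denominator to s² + 2ζω_n s + ω_n²: ω_n = √0.895 = 0.946 rad/s, and 2ζω_n = 0.621 so ζ = 0.621/(2·0.946) = 0.328.
%OS = 100·exp(−πζ/√(1−ζ²)) = 33.6%.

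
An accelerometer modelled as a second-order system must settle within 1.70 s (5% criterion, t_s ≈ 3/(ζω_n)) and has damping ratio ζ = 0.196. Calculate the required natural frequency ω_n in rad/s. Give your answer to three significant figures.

ω_n ≈ 9.00 rad/s

Rearranging t_s ≈ 3/(ζω_n) gives ω_n = 3/(ζ·t_s) = 3/(0.196 × 1.70) = 9.00 rad/s.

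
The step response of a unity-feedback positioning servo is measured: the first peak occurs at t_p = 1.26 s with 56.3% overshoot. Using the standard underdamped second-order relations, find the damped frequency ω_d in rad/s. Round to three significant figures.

ω_d ≈ 2.49 rad/s

t_p = π/ω_d, so ω_d = π/1.26 = 2.49 rad/s.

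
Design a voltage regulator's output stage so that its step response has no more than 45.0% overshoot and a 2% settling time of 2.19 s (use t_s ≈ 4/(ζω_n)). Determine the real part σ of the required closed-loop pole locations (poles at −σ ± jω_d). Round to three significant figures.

The settling-time spec alone fixes σ = ζω_n = 4/t_s = 4/2.19 = 1.83.
(Overshoot then fixes ζ = 0.246 and hence ω_d = σ·√(1−ζ²)/ζ = 7.19 rad/s.)

σ ≈ 1.83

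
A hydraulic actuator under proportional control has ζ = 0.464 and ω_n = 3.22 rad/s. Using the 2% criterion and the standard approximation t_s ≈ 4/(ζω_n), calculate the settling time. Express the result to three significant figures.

t_s ≈ 4/(ζω_n) = 4/(0.464 × 3.22) = 2.68 s.

t_s ≈ 2.68 s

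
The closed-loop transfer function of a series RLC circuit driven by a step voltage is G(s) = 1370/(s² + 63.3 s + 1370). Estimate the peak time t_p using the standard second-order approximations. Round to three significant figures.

t_p ≈ 0.164 s

Comparing the denominator to s² + 2ζω_n s + ω_n²: ω_n = √1370 = 37.0 rad/s, and 2ζω_n = 63.3 so ζ = 63.3/(2·37.0) = 0.855.
ω_d = ω_n√(1−ζ²) = 19.2 rad/s. Then t_p = π/ω_d = 0.164 s.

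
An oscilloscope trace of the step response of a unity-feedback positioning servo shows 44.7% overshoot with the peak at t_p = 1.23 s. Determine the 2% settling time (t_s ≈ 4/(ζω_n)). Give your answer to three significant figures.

ζ from %OS: ζ = |ln 0.447|/√(π²+ln²0.447) = 0.248.
From t_p = π/ω_d, ω_d = π/1.23 = 2.55 rad/s, so ω_n = ω_d/√(1−ζ²) = 2.64 rad/s.
t_s ≈ 4/(ζω_n) = 4/(0.248·2.64) = 6.11 s.

t_s ≈ 6.11 s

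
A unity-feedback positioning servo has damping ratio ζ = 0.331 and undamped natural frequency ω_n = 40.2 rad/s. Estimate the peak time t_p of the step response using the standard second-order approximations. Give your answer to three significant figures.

The damped frequency is ω_d = ω_n√(1−ζ²) = 40.2·√(1−0.110) = 37.9 rad/s.
Peak time t_p = π/ω_d = π/37.9 = 0.0828 s.

t_p ≈ 0.0828 s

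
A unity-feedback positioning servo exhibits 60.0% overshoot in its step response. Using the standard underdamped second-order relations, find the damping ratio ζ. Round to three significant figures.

From %OS = 100·exp(−πζ/√(1−ζ²)), invert to get ζ = −ln(OS)/√(π² + ln²(OS)) with OS = 0.600.
−ln 0.600 = 0.5108, so ζ = 0.5108/√(π² + 0.2609) = 0.160.

ζ ≈ 0.160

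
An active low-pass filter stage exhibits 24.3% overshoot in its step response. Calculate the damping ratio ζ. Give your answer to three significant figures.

Inverting the overshoot relation: ζ = |ln 0.243|/√(π² + ln²0.243) = 0.411.

ζ ≈ 0.411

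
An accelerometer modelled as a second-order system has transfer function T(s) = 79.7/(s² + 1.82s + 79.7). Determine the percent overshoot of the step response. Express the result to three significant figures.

Comparing the denominator to s² + 2ζω_n s + ω_n²: ω_n = √79.7 = 8.93 rad/s, and 2ζω_n = 1.82 so ζ = 1.82/(2·8.93) = 0.102.
%OS = 100·exp(−πζ/√(1−ζ²)) = 72.5%.

%OS ≈ 72.5%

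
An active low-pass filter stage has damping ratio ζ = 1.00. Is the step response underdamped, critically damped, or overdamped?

Since ζ = 1, the system is critically damped.

critically damped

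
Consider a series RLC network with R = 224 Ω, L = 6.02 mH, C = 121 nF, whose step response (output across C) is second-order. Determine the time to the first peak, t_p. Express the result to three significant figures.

t_p ≈ 0.0000980 s

For a series RLC circuit (capacitor voltage as output), ω_n = 1/√(LC) = 1/√(6.02 mH · 121 nF) = 37100 rad/s.
ζ = (R/2)·√(C/L) = (224/2)·√(121 nF/6.02 mH) = 0.502.
The damped frequency ω_d = ω_n√(1−ζ²) = 32000 rad/s. t_p = π/ω_d = 0.0000980 s.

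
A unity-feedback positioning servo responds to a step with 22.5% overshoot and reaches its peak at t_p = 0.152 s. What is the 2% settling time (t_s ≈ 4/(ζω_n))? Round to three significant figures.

ζ from %OS: ζ = |ln 0.225|/√(π²+ln²0.225) = 0.429.
From t_p = π/ω_d, ω_d = π/0.152 = 20.7 rad/s, so ω_n = ω_d/√(1−ζ²) = 22.9 rad/s.
t_s ≈ 4/(ζω_n) = 4/(0.429·22.9) = 0.408 s.

t_s ≈ 0.408 s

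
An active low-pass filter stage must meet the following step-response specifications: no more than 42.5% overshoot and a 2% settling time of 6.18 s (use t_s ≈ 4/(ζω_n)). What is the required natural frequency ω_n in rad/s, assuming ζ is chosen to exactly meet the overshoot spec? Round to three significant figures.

From %OS = 100·exp(−πζ/√(1−ζ²)), invert to get ζ = −ln(OS)/√(π² + ln²(OS)) with OS = 0.425.
−ln 0.425 = 0.8557, so ζ = 0.8557/√(π² + 0.7322) = 0.263.
From t_s ≈ 4/(ζω_n): ω_n = 4/(ζ·t_s) = 4/(0.263·6.18) = 2.46 rad/s.

ω_n ≈ 2.46 rad/s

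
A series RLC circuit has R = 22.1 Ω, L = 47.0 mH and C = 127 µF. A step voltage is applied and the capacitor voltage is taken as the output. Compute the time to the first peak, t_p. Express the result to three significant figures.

For a series RLC circuit (capacitor voltage as output), ω_n = 1/√(LC) = 1/√(47.0 mH · 127 µF) = 409 rad/s.
ζ = (R/2)·√(C/L) = (22.1/2)·√(127 µF/47.0 mH) = 0.574.
ω_d = ω_n√(1−ζ²) = 335 rad/s. t_p = π/ω_d = 0.00938 s.

t_p ≈ 0.00938 s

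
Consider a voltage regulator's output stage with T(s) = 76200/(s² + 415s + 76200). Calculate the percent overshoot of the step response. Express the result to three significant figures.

%OS ≈ 2.79%

Comparing the denominator to s² + 2ζω_n s + ω_n²: ω_n = √76200 = 276 rad/s, and 2ζω_n = 415 so ζ = 415/(2·276) = 0.752.
%OS = 100·exp(−πζ/√(1−ζ²)) = 2.79%.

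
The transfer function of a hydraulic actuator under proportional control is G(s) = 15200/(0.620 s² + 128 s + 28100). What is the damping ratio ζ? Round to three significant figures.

ζ ≈ 0.485

Dividing through by 0.620: denominator becomes s² + 206.5 s + 45320.
So ω_n = √45320 = 213 rad/s and ζ = 206.5/(2·213) = 0.485.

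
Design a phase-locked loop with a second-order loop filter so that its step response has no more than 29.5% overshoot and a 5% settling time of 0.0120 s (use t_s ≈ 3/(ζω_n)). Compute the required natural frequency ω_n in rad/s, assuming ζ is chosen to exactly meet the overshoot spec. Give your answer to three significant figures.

From %OS = 100·exp(−πζ/√(1−ζ²)), invert to get ζ = −ln(OS)/√(π² + ln²(OS)) with OS = 0.295.
−ln 0.295 = 1.221, so ζ = 1.221/√(π² + 1.490) = 0.362.
From t_s ≈ 3/(ζω_n): ω_n = 3/(ζ·t_s) = 3/(0.362·0.0120) = 690 rad/s.

ω_n ≈ 690 rad/s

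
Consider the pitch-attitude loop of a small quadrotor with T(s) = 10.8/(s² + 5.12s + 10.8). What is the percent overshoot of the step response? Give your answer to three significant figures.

%OS ≈ 2.02%

ω_n = √10.8 = 3.29 rad/s; ζ = 5.12/(2·3.29) = 0.779.
%OS = 100·exp(−πζ/√(1−ζ²)) = 2.02%.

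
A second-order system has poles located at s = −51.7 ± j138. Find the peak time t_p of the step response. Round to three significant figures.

t_p = π/ω_d with ω_d = 138 (the imaginary part), so t_p = 0.0228 s.

t_p ≈ 0.0228 s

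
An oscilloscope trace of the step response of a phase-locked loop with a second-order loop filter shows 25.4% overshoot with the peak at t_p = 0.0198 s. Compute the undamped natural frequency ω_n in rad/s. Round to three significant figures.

ω_n ≈ 173 rad/s

The overshoot fixes ζ = −ln(OS)/√(π²+ln²(OS)) = 0.400.
t_p = π/ω_d ⇒ ω_d = 159 rad/s; then ω_n = ω_d/√(1−ζ²) = 173 rad/s.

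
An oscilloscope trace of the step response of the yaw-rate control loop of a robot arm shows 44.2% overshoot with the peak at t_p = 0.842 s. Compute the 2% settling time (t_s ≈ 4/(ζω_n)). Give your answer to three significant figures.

From the overshoot, ζ = −ln(OS)/√(π²+ln²(OS)) = 0.252.
t_p = π/ω_d ⇒ ω_d = 3.73 rad/s; then ω_n = ω_d/√(1−ζ²) = 3.86 rad/s.
t_s ≈ 4/(ζω_n) = 4/(0.252·3.86) = 4.13 s.

t_s ≈ 4.13 s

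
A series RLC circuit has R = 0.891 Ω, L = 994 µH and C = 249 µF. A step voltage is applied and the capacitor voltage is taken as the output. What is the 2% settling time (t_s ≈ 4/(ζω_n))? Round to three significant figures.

t_s ≈ 0.00892 s

For a series RLC circuit (capacitor voltage as output), ω_n = 1/√(LC) = 1/√(994 µH · 249 µF) = 2010 rad/s.
ζ = (R/2)·√(C/L) = (0.891/2)·√(249 µF/994 µH) = 0.223.
t_s ≈ 4/(ζω_n) = 0.00892 s.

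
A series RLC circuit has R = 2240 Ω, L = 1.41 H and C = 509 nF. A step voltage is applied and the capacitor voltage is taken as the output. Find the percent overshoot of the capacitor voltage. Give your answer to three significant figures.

%OS ≈ 5.74%

For a series RLC circuit (capacitor voltage as output), ω_n = 1/√(LC) = 1/√(1.41 H · 509 nF) = 1180 rad/s.
ζ = (R/2)·√(C/L) = (2240/2)·√(509 nF/1.41 H) = 0.673.
Overshoot: exp(−π·0.673/√(1−0.673²)) = 0.0574, i.e. 5.74%.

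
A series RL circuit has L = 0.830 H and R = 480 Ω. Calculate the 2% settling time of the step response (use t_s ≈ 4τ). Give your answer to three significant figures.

τ = L/R = 0.830/480 = 0.00173 s.
t_s ≈ 4τ = 0.00692 s.

t_s ≈ 0.00692 s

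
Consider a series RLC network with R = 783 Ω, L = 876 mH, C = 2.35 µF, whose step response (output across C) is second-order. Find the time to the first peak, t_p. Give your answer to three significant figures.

t_p ≈ 0.00587 s

For a series RLC circuit (capacitor voltage as output), ω_n = 1/√(LC) = 1/√(876 mH · 2.35 µF) = 697 rad/s.
ζ = (R/2)·√(C/L) = (783/2)·√(2.35 µF/876 mH) = 0.641.
ω_d = 697·√(1 − 0.641²) = 535 rad/s. t_p = π/ω_d = 0.00587 s.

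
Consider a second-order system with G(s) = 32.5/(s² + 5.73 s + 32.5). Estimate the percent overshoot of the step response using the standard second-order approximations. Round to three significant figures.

%OS ≈ 16.1%

Matching coefficients with s² + 2ζω_n s + ω_n² gives ω_n² = 32.5 ⇒ ω_n = 5.70 rad/s, and ζ = 5.73/(2ω_n) = 0.503.
%OS = 100·exp(−πζ/√(1−ζ²)) = 16.1%.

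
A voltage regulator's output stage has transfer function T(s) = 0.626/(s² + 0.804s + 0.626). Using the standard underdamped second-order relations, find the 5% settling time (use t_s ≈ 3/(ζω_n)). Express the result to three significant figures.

Comparing the denominator to s² + 2ζω_n s + ω_n²: ω_n = √0.626 = 0.791 rad/s, and 2ζω_n = 0.804 so ζ = 0.804/(2·0.791) = 0.508.
t_s ≈ 3/(ζω_n) = 3/(0.508·0.791) = 7.46 s.

t_s ≈ 7.46 s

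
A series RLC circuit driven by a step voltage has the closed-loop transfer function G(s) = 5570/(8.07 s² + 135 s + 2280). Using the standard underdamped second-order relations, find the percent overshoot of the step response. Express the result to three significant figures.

Dividing through by 8.07: denominator becomes s² + 16.73 s + 282.5.
So ω_n = √282.5 = 16.8 rad/s and ζ = 16.73/(2·16.8) = 0.498.
%OS = 100 e^{−πζ/√(1−ζ²)} with ζ = 0.498 gives 16.5%.

%OS ≈ 16.5%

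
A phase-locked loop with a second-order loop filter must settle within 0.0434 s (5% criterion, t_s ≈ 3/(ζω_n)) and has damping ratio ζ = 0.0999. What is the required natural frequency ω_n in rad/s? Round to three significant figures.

ω_n ≈ 692 rad/s

Rearranging t_s ≈ 3/(ζω_n) gives ω_n = 3/(ζ·t_s) = 3/(0.0999 × 0.0434) = 692 rad/s.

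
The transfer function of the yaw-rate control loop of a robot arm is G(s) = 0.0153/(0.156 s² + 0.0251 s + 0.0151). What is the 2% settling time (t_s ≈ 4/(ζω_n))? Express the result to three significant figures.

t_s ≈ 49.7 s

Dividing through by 0.156: denominator becomes s² + 0.1609 s + 0.09679.
So ω_n = √0.09679 = 0.311 rad/s and ζ = 0.1609/(2·0.311) = 0.259.
t_s ≈ 4/(ζω_n) = 49.7 s.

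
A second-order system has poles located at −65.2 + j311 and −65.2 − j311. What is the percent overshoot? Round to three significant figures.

With σ = 65.2, ω_d = 311: ω_n = √(σ²+ω_d²) = 318 rad/s, ζ = σ/ω_n = 0.205.
%OS = 100 e^{−πζ/√(1−ζ²)} with ζ = 0.205 gives 51.8%.

%OS ≈ 51.8%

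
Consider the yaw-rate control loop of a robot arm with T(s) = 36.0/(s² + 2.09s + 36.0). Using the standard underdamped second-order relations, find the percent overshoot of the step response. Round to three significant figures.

ω_n = √36.0 = 6.00 rad/s; ζ = 2.09/(2·6.00) = 0.174.
%OS = 100 e^{−πζ/√(1−ζ²)} with ζ = 0.174 gives 57.4%.

%OS ≈ 57.4%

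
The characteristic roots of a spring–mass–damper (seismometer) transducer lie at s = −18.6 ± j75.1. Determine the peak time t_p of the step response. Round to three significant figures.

t_p ≈ 0.0418 s

t_p = π/ω_d with ω_d = 75.1 (the imaginary part), so t_p = 0.0418 s.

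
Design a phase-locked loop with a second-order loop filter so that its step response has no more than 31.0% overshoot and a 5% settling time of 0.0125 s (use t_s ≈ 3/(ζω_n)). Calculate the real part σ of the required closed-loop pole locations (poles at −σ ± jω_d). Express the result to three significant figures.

σ ≈ 240

The settling-time spec alone fixes σ = ζω_n = 3/t_s = 3/0.0125 = 240.
(Overshoot then fixes ζ = 0.349 and hence ω_d = σ·√(1−ζ²)/ζ = 644 rad/s.)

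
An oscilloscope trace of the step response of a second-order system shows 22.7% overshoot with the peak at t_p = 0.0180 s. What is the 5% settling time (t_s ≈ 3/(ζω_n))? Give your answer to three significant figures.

The overshoot fixes ζ = −ln(OS)/√(π²+ln²(OS)) = 0.427.
t_p = π/ω_d ⇒ ω_d = 175 rad/s; then ω_n = ω_d/√(1−ζ²) = 193 rad/s.
t_s ≈ 3/(ζω_n) = 3/(0.427·193) = 0.0364 s.

t_s ≈ 0.0364 s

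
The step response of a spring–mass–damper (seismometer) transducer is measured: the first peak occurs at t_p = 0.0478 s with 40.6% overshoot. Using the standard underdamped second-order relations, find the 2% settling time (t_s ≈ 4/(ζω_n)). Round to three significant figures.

ζ from %OS: ζ = |ln 0.406|/√(π²+ln²0.406) = 0.276.
t_p = π/ω_d ⇒ ω_d = 65.7 rad/s; then ω_n = ω_d/√(1−ζ²) = 68.4 rad/s.
t_s ≈ 4/(ζω_n) = 4/(0.276·68.4) = 0.212 s.

t_s ≈ 0.212 s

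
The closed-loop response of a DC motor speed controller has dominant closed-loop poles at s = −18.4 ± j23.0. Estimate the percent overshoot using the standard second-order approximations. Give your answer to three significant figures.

|pole| = ω_n = √(18.4² + 23.0²) = 29.5 rad/s; ζ = cos θ = σ/ω_n = 0.625.
%OS = 100 e^{−πζ/√(1−ζ²)} with ζ = 0.625 gives 8.10%.

%OS ≈ 8.10%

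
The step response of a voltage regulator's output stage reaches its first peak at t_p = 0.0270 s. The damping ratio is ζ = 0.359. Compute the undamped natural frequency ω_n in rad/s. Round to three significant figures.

Peak time t_p = π/ω_d, so ω_d = π/t_p = π/0.0270 = 116 rad/s.
ω_n = ω_d/√(1−ζ²) = 116/√0.871 = 125 rad/s.

ω_n ≈ 125 rad/s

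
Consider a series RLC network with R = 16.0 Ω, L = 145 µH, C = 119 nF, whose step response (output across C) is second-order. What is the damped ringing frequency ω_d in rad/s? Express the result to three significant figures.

ω_d ≈ 234000 rad/s

For a series RLC circuit (capacitor voltage as output), ω_n = 1/√(LC) = 1/√(145 µH · 119 nF) = 241000 rad/s.
ζ = (R/2)·√(C/L) = (16.0/2)·√(119 nF/145 µH) = 0.229.
ω_d = ω_n√(1−ζ²) = 234000 rad/s.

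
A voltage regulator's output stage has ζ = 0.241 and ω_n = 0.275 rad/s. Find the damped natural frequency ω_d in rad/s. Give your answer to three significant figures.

ω_d = ω_n√(1−ζ²) = 0.275·√0.942 = 0.267 rad/s.

ω_d ≈ 0.267 rad/s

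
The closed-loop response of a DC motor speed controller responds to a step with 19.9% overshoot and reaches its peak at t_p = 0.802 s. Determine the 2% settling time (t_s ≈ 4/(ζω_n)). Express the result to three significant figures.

From the overshoot, ζ = −ln(OS)/√(π²+ln²(OS)) = 0.457.
From t_p = π/ω_d, ω_d = π/0.802 = 3.92 rad/s, so ω_n = ω_d/√(1−ζ²) = 4.40 rad/s.
t_s ≈ 4/(ζω_n) = 4/(0.457·4.40) = 1.99 s.

t_s ≈ 1.99 s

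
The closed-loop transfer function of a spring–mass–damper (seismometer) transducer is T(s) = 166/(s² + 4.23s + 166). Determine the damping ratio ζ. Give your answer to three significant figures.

ω_n = √166 = 12.9 rad/s; ζ = 4.23/(2·12.9) = 0.164.

ζ ≈ 0.164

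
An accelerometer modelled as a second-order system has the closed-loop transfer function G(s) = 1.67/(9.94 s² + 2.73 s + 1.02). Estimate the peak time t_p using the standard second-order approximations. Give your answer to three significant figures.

Dividing through by 9.94: denominator becomes s² + 0.2746 s + 0.1026.
So ω_n = √0.1026 = 0.320 rad/s and ζ = 0.2746/(2·0.320) = 0.429.
The damped frequency ω_d = ω_n√(1−ζ²) = 0.289 rad/s. t_p = π/ω_d = 10.9 s.

t_p ≈ 10.9 s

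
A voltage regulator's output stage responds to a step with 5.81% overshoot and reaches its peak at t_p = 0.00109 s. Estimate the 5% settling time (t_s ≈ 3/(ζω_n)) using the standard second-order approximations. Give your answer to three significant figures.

t_s ≈ 0.00115 s

The overshoot fixes ζ = −ln(OS)/√(π²+ln²(OS)) = 0.671.
From t_p = π/ω_d, ω_d = π/0.00109 = 2880 rad/s, so ω_n = ω_d/√(1−ζ²) = 3890 rad/s.
t_s ≈ 3/(ζω_n) = 3/(0.671·3890) = 0.00115 s.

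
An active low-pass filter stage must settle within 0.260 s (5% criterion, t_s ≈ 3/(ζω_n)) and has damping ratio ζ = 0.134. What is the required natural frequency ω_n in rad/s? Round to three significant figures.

Rearranging t_s ≈ 3/(ζω_n) gives ω_n = 3/(ζ·t_s) = 3/(0.134 × 0.260) = 86.1 rad/s.

ω_n ≈ 86.1 rad/s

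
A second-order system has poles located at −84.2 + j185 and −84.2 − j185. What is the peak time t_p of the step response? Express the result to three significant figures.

t_p ≈ 0.0170 s

t_p = π/ω_d with ω_d = 185 (the imaginary part), so t_p = 0.0170 s.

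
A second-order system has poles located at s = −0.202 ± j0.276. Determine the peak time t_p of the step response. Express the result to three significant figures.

t_p = π/ω_d with ω_d = 0.276 (the imaginary part), so t_p = 11.4 s.

t_p ≈ 11.4 s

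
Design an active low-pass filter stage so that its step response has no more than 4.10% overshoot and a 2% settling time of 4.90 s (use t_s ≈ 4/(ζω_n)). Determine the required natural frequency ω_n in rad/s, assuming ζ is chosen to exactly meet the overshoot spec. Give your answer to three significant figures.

From %OS = 100·exp(−πζ/√(1−ζ²)), invert to get ζ = −ln(OS)/√(π² + ln²(OS)) with OS = 0.0410.
−ln 0.0410 = 3.194, so ζ = 3.194/√(π² + 10.20) = 0.713.
From t_s ≈ 4/(ζω_n): ω_n = 4/(ζ·t_s) = 4/(0.713·4.90) = 1.14 rad/s.

ω_n ≈ 1.14 rad/s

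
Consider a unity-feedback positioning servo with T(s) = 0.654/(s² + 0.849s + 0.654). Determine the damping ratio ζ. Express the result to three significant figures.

Matching coefficients with s² + 2ζω_n s + ω_n² gives ω_n² = 0.654 ⇒ ω_n = 0.809 rad/s, and ζ = 0.849/(2ω_n) = 0.525.

ζ ≈ 0.525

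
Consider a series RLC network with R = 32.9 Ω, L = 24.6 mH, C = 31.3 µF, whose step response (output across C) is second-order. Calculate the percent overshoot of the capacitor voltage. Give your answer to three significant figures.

For a series RLC circuit (capacitor voltage as output), ω_n = 1/√(LC) = 1/√(24.6 mH · 31.3 µF) = 1140 rad/s.
ζ = (R/2)·√(C/L) = (32.9/2)·√(31.3 µF/24.6 mH) = 0.587.
%OS = 100 e^{−πζ/√(1−ζ²)} with ζ = 0.587 gives 10.3%.

%OS ≈ 10.3%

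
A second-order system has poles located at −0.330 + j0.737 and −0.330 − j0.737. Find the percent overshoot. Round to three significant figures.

The poles are at −σ ± jω_d with σ = 0.330 and ω_d = 0.737, so ω_n = √(σ²+ω_d²) = 0.808 rad/s and ζ = σ/ω_n = 0.409.
%OS = 100·exp(−πζ/√(1−ζ²)) = 24.5%.

%OS ≈ 24.5%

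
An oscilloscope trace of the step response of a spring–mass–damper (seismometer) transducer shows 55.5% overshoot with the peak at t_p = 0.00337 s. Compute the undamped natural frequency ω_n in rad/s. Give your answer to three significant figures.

ω_n ≈ 948 rad/s

ζ from %OS: ζ = |ln 0.555|/√(π²+ln²0.555) = 0.184.
From t_p = π/ω_d, ω_d = π/0.00337 = 932 rad/s, so ω_n = ω_d/√(1−ζ²) = 948 rad/s.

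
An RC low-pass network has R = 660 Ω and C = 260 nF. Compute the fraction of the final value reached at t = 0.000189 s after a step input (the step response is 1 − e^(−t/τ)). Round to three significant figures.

y/y_∞ ≈ 0.668

τ = RC = 660 × 260 nF = 0.000172 s.
y(t)/y_∞ = 1 − e^(−t/τ) = 1 − e^(−0.000189/0.000172) = 1 − e^(−1.10) = 0.668.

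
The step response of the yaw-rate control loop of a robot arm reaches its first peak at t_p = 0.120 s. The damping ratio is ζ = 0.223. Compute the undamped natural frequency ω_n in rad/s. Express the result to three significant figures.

ω_n ≈ 26.9 rad/s

Peak time t_p = π/ω_d, so ω_d = π/t_p = π/0.120 = 26.2 rad/s.
ω_n = ω_d/√(1−ζ²) = 26.2/√0.950 = 26.9 rad/s.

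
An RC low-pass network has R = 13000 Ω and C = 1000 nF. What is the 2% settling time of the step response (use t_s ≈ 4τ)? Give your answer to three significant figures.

t_s ≈ 0.0520 s

τ = RC = 13000 × 1000 nF = 0.0130 s.
t_s ≈ 4τ = 0.0520 s.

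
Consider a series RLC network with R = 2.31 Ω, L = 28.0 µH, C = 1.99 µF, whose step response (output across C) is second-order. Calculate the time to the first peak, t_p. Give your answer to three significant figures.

t_p ≈ 0.0000246 s

For a series RLC circuit (capacitor voltage as output), ω_n = 1/√(LC) = 1/√(28.0 µH · 1.99 µF) = 134000 rad/s.
ζ = (R/2)·√(C/L) = (2.31/2)·√(1.99 µF/28.0 µH) = 0.308.
The damped frequency ω_d = ω_n√(1−ζ²) = 127000 rad/s. t_p = π/ω_d = 0.0000246 s.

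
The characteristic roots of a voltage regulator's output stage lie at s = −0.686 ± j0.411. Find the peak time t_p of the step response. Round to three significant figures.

t_p ≈ 7.64 s

t_p = π/ω_d with ω_d = 0.411 (the imaginary part), so t_p = 7.64 s.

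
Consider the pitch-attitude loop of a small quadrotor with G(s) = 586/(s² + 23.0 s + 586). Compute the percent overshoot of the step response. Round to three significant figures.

Matching coefficients with s² + 2ζω_n s + ω_n² gives ω_n² = 586 ⇒ ω_n = 24.2 rad/s, and ζ = 23.0/(2ω_n) = 0.475.
%OS = 100·exp(−πζ/√(1−ζ²)) = 18.3%.

%OS ≈ 18.3%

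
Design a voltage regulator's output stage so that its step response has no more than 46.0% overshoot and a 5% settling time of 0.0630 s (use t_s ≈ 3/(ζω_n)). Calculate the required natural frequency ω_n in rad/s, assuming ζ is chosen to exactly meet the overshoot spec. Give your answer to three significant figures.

ω_n ≈ 198 rad/s

Inverting the overshoot relation: ζ = |ln 0.460|/√(π² + ln²0.460) = 0.240.
From t_s ≈ 3/(ζω_n): ω_n = 3/(ζ·t_s) = 3/(0.240·0.0630) = 198 rad/s.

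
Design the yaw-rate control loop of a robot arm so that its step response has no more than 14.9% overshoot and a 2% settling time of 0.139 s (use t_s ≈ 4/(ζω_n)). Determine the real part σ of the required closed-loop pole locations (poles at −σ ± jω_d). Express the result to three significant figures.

The settling-time spec alone fixes σ = ζω_n = 4/t_s = 4/0.139 = 28.8.
(Overshoot then fixes ζ = 0.518 and hence ω_d = σ·√(1−ζ²)/ζ = 47.5 rad/s.)

σ ≈ 28.8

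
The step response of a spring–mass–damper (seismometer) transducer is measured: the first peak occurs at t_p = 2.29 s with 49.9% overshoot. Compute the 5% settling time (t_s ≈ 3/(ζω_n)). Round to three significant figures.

The overshoot fixes ζ = −ln(OS)/√(π²+ln²(OS)) = 0.216.
t_p = π/ω_d ⇒ ω_d = 1.37 rad/s; then ω_n = ω_d/√(1−ζ²) = 1.41 rad/s.
t_s ≈ 3/(ζω_n) = 3/(0.216·1.41) = 9.88 s.

t_s ≈ 9.88 s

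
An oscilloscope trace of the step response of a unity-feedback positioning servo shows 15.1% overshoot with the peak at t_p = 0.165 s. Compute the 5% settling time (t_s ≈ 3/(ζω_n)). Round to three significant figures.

t_s ≈ 0.262 s

The overshoot fixes ζ = −ln(OS)/√(π²+ln²(OS)) = 0.516.
t_p = π/ω_d ⇒ ω_d = 19.0 rad/s; then ω_n = ω_d/√(1−ζ²) = 22.2 rad/s.
t_s ≈ 3/(ζω_n) = 3/(0.516·22.2) = 0.262 s.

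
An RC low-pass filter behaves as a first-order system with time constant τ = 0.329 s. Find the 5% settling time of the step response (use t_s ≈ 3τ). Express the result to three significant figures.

t_s ≈ 3τ = 0.987 s.

t_s ≈ 0.987 s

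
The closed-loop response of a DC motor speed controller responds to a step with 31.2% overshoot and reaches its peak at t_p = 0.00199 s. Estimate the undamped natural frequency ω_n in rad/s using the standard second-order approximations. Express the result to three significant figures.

ω_n ≈ 1680 rad/s

ζ from %OS: ζ = |ln 0.312|/√(π²+ln²0.312) = 0.348.
t_p = π/ω_d ⇒ ω_d = 1580 rad/s; then ω_n = ω_d/√(1−ζ²) = 1680 rad/s.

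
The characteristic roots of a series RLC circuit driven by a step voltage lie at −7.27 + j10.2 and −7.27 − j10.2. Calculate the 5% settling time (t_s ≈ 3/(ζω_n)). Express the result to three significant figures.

t_s ≈ 0.413 s

For poles at −σ ± jω_d, ζω_n = σ = 7.27, so t_s ≈ 3/σ = 0.413 s.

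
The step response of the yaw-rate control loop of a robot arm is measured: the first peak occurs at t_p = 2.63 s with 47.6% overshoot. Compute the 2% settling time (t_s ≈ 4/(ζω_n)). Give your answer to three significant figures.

From the overshoot, ζ = −ln(OS)/√(π²+ln²(OS)) = 0.230.
From t_p = π/ω_d, ω_d = π/2.63 = 1.19 rad/s, so ω_n = ω_d/√(1−ζ²) = 1.23 rad/s.
t_s ≈ 4/(ζω_n) = 4/(0.230·1.23) = 14.2 s.

t_s ≈ 14.2 s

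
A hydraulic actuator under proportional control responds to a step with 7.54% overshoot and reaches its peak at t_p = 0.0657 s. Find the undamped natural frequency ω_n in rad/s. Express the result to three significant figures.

ω_n ≈ 61.9 rad/s

The overshoot fixes ζ = −ln(OS)/√(π²+ln²(OS)) = 0.635.
From t_p = π/ω_d, ω_d = π/0.0657 = 47.8 rad/s, so ω_n = ω_d/√(1−ζ²) = 61.9 rad/s.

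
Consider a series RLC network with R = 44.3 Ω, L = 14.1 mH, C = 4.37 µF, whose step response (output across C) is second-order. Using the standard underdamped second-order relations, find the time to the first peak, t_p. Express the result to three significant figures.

t_p ≈ 0.000847 s

For a series RLC circuit (capacitor voltage as output), ω_n = 1/√(LC) = 1/√(14.1 mH · 4.37 µF) = 4030 rad/s.
ζ = (R/2)·√(C/L) = (44.3/2)·√(4.37 µF/14.1 mH) = 0.390.
ω_d = 4030·√(1 − 0.390²) = 3710 rad/s. t_p = π/ω_d = 0.000847 s.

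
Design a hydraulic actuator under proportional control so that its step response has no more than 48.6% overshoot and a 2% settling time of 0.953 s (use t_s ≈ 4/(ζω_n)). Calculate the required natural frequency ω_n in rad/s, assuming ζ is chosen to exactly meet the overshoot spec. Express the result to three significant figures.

ζ = −ln(OS)/√(π² + (ln OS)²). With OS = 0.486, ln OS = −0.7215 and ζ = 0.7215/3.223 = 0.224.
From t_s ≈ 4/(ζω_n): ω_n = 4/(ζ·t_s) = 4/(0.224·0.953) = 18.8 rad/s.

ω_n ≈ 18.8 rad/s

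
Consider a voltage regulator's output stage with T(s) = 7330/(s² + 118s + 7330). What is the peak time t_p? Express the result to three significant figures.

t_p ≈ 0.0506 s

Comparing the denominator to s² + 2ζω_n s + ω_n²: ω_n = √7330 = 85.6 rad/s, and 2ζω_n = 118 so ζ = 118/(2·85.6) = 0.689.
ω_d = 85.6·√(1 − 0.689²) = 62.0 rad/s. Then t_p = π/ω_d = 0.0506 s.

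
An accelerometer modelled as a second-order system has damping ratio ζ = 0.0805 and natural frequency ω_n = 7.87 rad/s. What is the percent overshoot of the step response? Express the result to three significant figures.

%OS ≈ 77.6%

For an underdamped second-order system, %OS = 100·exp(−πζ/√(1−ζ²)).
πζ/√(1−ζ²) = π·0.0805/√(1−0.00648) = 0.2537, so %OS = 100·e^(−0.2537) = 77.6%.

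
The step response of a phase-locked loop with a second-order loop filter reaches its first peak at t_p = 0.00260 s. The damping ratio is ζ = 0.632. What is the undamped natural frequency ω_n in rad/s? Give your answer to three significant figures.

Peak time t_p = π/ω_d, so ω_d = π/t_p = π/0.00260 = 1210 rad/s.
ω_n = ω_d/√(1−ζ²) = 1210/√0.601 = 1560 rad/s.

ω_n ≈ 1560 rad/s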